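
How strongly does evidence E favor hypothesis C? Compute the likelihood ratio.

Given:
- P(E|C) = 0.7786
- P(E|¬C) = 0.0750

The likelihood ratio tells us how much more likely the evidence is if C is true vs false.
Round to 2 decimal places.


Likelihood Ratio (LR) = P(E|C) / P(E|¬C)

LR = 0.7786 / 0.0750
   = 10.38

The evidence is 10.38 times more likely if C is true than if C is false.
LR > 1, so observing E raises the odds in favor of C.


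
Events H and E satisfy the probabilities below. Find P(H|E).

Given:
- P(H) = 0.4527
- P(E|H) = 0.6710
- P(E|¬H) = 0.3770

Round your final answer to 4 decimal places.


Bayes' theorem: P(H|E) = P(E|H) × P(H) / P(E)

Step 1: Calculate P(E) using law of total probability
P(E) = P(E|H)P(H) + P(E|¬H)P(¬H)
     = 0.6710 × 0.4527 + 0.3770 × 0.5473
     = 0.30376170 + 0.20633210
     = 0.51009380

Step 2: Apply Bayes' theorem
P(H|E) = P(E|H) × P(H) / P(E)
       = 0.30376170 / 0.51009380
       = 0.5955


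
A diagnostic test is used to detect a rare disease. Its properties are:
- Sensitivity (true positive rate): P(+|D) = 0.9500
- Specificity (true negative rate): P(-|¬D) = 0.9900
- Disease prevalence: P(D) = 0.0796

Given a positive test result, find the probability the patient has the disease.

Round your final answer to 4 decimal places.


Let D = has disease, + = positive test

Given:
- P(D) = 0.0796 (prevalence)
- P(+|D) = 0.9500 (sensitivity)
- P(-|¬D) = 0.9900 (specificity)
- P(+|¬D) = 0.0100 (false positive rate = 1 - specificity)

Step 1: Find P(+)
P(+) = P(+|D)P(D) + P(+|¬D)P(¬D)
     = 0.9500 × 0.0796 + 0.0100 × 0.9204
     = 0.07562000 + 0.00920400
     = 0.08482400

Step 2: Apply Bayes' theorem for P(D|+)
P(D|+) = P(+|D)P(D) / P(+)
       = 0.07562000 / 0.08482400
       = 0.8915


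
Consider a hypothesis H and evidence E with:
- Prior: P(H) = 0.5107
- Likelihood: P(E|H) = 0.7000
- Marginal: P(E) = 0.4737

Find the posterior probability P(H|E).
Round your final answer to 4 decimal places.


Using Bayes' theorem:

P(H|E) = P(E|H) × P(H) / P(E)
       = 0.7000 × 0.5107 / 0.4737
       = 0.35749000 / 0.4737
       = 0.7547

The evidence strengthens our belief in H.
Prior: 0.5107 → Posterior: 0.7547


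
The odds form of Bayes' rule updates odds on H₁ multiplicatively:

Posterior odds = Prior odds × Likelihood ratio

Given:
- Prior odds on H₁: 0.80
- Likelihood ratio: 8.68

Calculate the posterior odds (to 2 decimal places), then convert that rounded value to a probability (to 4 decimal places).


Step 1: Calculate posterior odds
Posterior odds = Prior odds × LR
               = 0.80 × 8.68
               = 6.94

Step 2: Convert to probability
P(H₁|E) = Posterior odds / (1 + Posterior odds)
       = 6.94 / (1 + 6.94)
       = 6.94 / 7.94
       = 0.8741

The evidence increased P(H₁) from 0.4444 to 0.8741.


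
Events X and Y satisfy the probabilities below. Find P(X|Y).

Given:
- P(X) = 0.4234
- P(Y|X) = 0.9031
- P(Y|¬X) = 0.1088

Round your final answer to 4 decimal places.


Bayes' theorem: P(X|Y) = P(Y|X) × P(X) / P(Y)

Step 1: Calculate P(Y) using law of total probability
P(Y) = P(Y|X)P(X) + P(Y|¬X)P(¬X)
     = 0.9031 × 0.4234 + 0.1088 × 0.5766
     = 0.38237254 + 0.06273408
     = 0.44510662

Step 2: Apply Bayes' theorem
P(X|Y) = P(Y|X) × P(X) / P(Y)
       = 0.38237254 / 0.44510662
       = 0.8591


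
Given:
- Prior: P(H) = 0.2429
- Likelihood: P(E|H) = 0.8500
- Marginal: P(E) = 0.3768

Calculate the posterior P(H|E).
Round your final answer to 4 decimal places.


Using Bayes' theorem:

P(H|E) = P(E|H) × P(H) / P(E)
       = 0.8500 × 0.2429 / 0.3768
       = 0.20646500 / 0.3768
       = 0.5479

The evidence strengthens our belief in H.
Prior: 0.2429 → Posterior: 0.5479


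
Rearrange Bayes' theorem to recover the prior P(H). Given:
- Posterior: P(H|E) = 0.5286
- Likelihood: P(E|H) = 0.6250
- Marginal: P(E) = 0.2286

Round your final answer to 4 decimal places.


From Bayes' theorem: P(H|E) = P(E|H) × P(H) / P(E)

Rearranging for P(H):
P(H) = P(H|E) × P(E) / P(E|H)
     = 0.5286 × 0.2286 / 0.6250
     = 0.12083796 / 0.6250
     = 0.1933


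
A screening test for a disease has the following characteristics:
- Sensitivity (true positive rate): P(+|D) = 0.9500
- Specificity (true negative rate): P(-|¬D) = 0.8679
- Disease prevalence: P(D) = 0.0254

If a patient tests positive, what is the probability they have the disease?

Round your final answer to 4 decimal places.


Let D = has disease, + = positive test

Given:
- P(D) = 0.0254 (prevalence)
- P(+|D) = 0.9500 (sensitivity)
- P(-|¬D) = 0.8679 (specificity)
- P(+|¬D) = 0.1321 (false positive rate = 1 - specificity)

Step 1: Find P(+)
P(+) = P(+|D)P(D) + P(+|¬D)P(¬D)
     = 0.9500 × 0.0254 + 0.1321 × 0.9746
     = 0.02413000 + 0.12874466
     = 0.15287466

Step 2: Apply Bayes' theorem for P(D|+)
P(D|+) = P(+|D)P(D) / P(+)
       = 0.02413000 / 0.15287466
       = 0.1578


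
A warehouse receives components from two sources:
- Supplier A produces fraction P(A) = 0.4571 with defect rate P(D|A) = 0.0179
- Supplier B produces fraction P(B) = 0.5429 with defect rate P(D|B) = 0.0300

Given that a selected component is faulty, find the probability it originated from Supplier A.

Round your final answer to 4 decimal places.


Let A = from Supplier A, D = faulty

Given:
- P(A) = 0.4571, P(B) = 0.5429
- P(D|A) = 0.0179, P(D|B) = 0.0300

Step 1: Find P(D)
P(D) = P(D|A)P(A) + P(D|B)P(B)
     = 0.0179 × 0.4571 + 0.0300 × 0.5429
     = 0.00818209 + 0.01628700
     = 0.02446909

Step 2: Apply Bayes' theorem
P(A|D) = P(D|A)P(A) / P(D)
       = 0.00818209 / 0.02446909
       = 0.3344


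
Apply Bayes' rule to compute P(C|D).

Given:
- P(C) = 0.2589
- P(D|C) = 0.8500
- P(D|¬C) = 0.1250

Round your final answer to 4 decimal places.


Bayes' theorem: P(C|D) = P(D|C) × P(C) / P(D)

Step 1: Calculate P(D) using law of total probability
P(D) = P(D|C)P(C) + P(D|¬C)P(¬C)
     = 0.8500 × 0.2589 + 0.1250 × 0.7411
     = 0.22006500 + 0.09263750
     = 0.31270250

Step 2: Apply Bayes' theorem
P(C|D) = P(D|C) × P(C) / P(D)
       = 0.22006500 / 0.31270250
       = 0.7038


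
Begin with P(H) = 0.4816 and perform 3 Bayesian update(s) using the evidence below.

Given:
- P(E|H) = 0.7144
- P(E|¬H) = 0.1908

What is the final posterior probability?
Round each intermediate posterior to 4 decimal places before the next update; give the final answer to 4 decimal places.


Sequential Bayesian updating:

Initial prior: P(H) = 0.4816

Update 1:
  P(E) = 0.7144 × 0.4816 + 0.1908 × 0.5184 = 0.34405504 + 0.09891072 = 0.44296576
  P(H|E) = 0.34405504 / 0.44296576 = 0.7767

Update 2:
  P(E) = 0.7144 × 0.7767 + 0.1908 × 0.2233 = 0.55487448 + 0.04260564 = 0.59748012
  P(H|E) = 0.55487448 / 0.59748012 = 0.9287

Update 3:
  P(E) = 0.7144 × 0.9287 + 0.1908 × 0.0713 = 0.66346328 + 0.01360404 = 0.67706732
  P(H|E) = 0.66346328 / 0.67706732 = 0.9799

Final posterior: 0.9799


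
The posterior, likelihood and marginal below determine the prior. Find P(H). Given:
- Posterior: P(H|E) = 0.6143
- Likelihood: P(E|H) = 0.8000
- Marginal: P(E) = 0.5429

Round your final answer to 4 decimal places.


From Bayes' theorem: P(H|E) = P(E|H) × P(H) / P(E)

Rearranging for P(H):
P(H) = P(H|E) × P(E) / P(E|H)
     = 0.6143 × 0.5429 / 0.8000
     = 0.33350347 / 0.8000
     = 0.4169


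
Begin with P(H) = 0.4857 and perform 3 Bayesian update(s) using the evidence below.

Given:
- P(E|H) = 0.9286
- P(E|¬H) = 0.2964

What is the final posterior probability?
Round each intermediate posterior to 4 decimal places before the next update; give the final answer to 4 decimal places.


Sequential Bayesian updating:

Initial prior: P(H) = 0.4857

Update 1:
  P(E) = 0.9286 × 0.4857 + 0.2964 × 0.5143 = 0.45102102 + 0.15243852 = 0.60345954
  P(H|E) = 0.45102102 / 0.60345954 = 0.7474

Update 2:
  P(E) = 0.9286 × 0.7474 + 0.2964 × 0.2526 = 0.69403564 + 0.07487064 = 0.76890628
  P(H|E) = 0.69403564 / 0.76890628 = 0.9026

Update 3:
  P(E) = 0.9286 × 0.9026 + 0.2964 × 0.0974 = 0.83815436 + 0.02886936 = 0.86702372
  P(H|E) = 0.83815436 / 0.86702372 = 0.9667

Final posterior: 0.9667


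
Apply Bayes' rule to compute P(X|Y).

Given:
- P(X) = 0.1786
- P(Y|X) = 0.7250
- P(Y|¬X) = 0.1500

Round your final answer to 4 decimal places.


Bayes' theorem: P(X|Y) = P(Y|X) × P(X) / P(Y)

Step 1: Calculate P(Y) using law of total probability
P(Y) = P(Y|X)P(X) + P(Y|¬X)P(¬X)
     = 0.7250 × 0.1786 + 0.1500 × 0.8214
     = 0.12948500 + 0.12321000
     = 0.25269500

Step 2: Apply Bayes' theorem
P(X|Y) = P(Y|X) × P(X) / P(Y)
       = 0.12948500 / 0.25269500
       = 0.5124


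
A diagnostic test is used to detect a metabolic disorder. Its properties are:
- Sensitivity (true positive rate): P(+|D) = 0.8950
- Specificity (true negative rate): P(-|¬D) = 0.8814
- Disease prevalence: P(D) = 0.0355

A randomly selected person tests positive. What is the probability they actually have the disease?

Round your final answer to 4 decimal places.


Let D = has disease, + = positive test

Given:
- P(D) = 0.0355 (prevalence)
- P(+|D) = 0.8950 (sensitivity)
- P(-|¬D) = 0.8814 (specificity)
- P(+|¬D) = 0.1186 (false positive rate = 1 - specificity)

Step 1: Find P(+)
P(+) = P(+|D)P(D) + P(+|¬D)P(¬D)
     = 0.8950 × 0.0355 + 0.1186 × 0.9645
     = 0.03177250 + 0.11438970
     = 0.14616220

Step 2: Apply Bayes' theorem for P(D|+)
P(D|+) = P(+|D)P(D) / P(+)
       = 0.03177250 / 0.14616220
       = 0.2174


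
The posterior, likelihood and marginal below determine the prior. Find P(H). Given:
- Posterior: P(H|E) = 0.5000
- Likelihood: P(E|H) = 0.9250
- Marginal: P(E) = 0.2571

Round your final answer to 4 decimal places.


From Bayes' theorem: P(H|E) = P(E|H) × P(H) / P(E)

Rearranging for P(H):
P(H) = P(H|E) × P(E) / P(E|H)
     = 0.5000 × 0.2571 / 0.9250
     = 0.12855000 / 0.9250
     = 0.1390


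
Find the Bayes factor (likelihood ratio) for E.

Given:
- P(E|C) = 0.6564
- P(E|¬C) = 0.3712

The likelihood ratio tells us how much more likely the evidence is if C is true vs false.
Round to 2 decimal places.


Likelihood Ratio (LR) = P(E|C) / P(E|¬C)

LR = 0.6564 / 0.3712
   = 1.77

The evidence is 1.77 times more likely if C is true than if C is false.
Since LR > 1, the evidence supports C over ¬C.


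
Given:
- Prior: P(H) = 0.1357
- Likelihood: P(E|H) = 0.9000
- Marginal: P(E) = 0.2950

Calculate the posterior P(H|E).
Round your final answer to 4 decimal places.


Using Bayes' theorem:

P(H|E) = P(E|H) × P(H) / P(E)
       = 0.9000 × 0.1357 / 0.2950
       = 0.12213000 / 0.2950
       = 0.4140

The evidence strengthens our belief in H.
Prior: 0.1357 → Posterior: 0.4140


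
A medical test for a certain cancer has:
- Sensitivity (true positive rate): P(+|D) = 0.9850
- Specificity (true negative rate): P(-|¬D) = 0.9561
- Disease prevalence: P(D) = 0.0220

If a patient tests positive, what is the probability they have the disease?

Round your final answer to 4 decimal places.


Let D = has disease, + = positive test

Given:
- P(D) = 0.0220 (prevalence)
- P(+|D) = 0.9850 (sensitivity)
- P(-|¬D) = 0.9561 (specificity)
- P(+|¬D) = 0.0439 (false positive rate = 1 - specificity)

Step 1: Find P(+)
P(+) = P(+|D)P(D) + P(+|¬D)P(¬D)
     = 0.9850 × 0.0220 + 0.0439 × 0.9780
     = 0.02167000 + 0.04293420
     = 0.06460420

Step 2: Apply Bayes' theorem for P(D|+)
P(D|+) = P(+|D)P(D) / P(+)
       = 0.02167000 / 0.06460420
       = 0.3354


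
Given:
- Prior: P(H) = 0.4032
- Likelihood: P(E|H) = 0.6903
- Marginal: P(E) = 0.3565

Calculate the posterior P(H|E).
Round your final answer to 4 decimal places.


Using Bayes' theorem:

P(H|E) = P(E|H) × P(H) / P(E)
       = 0.6903 × 0.4032 / 0.3565
       = 0.27832896 / 0.3565
       = 0.7807

The evidence strengthens our belief in H.
Prior: 0.4032 → Posterior: 0.7807


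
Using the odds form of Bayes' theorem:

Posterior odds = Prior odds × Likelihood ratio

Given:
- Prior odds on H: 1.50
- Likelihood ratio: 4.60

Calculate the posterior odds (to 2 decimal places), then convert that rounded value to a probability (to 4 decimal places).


Step 1: Calculate posterior odds
Posterior odds = Prior odds × LR
               = 1.50 × 4.60
               = 6.90

Step 2: Convert to probability
P(H|E) = Posterior odds / (1 + Posterior odds)
       = 6.90 / (1 + 6.90)
       = 6.90 / 7.90
       = 0.8734

The evidence increased P(H) from 0.6000 to 0.8734.


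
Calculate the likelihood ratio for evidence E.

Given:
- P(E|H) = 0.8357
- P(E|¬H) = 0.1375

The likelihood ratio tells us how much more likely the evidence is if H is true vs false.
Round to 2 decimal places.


Likelihood Ratio (LR) = P(E|H) / P(E|¬H)

LR = 0.8357 / 0.1375
   = 6.08

The evidence is 6.08 times more likely if H is true than if H is false.
Since LR > 1, the evidence supports H over ¬H.


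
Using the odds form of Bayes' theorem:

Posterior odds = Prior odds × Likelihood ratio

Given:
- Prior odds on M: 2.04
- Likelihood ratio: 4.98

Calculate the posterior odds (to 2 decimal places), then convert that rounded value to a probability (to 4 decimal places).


Step 1: Calculate posterior odds
Posterior odds = Prior odds × LR
               = 2.04 × 4.98
               = 10.16

Step 2: Convert to probability
P(M|E) = Posterior odds / (1 + Posterior odds)
       = 10.16 / (1 + 10.16)
       = 10.16 / 11.16
       = 0.9104

The evidence increased P(M) from 0.6711 to 0.9104.


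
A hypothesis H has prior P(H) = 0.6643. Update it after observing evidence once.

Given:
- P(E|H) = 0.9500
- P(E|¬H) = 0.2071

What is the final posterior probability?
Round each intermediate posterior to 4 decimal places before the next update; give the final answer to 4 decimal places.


Sequential Bayesian updating:

Initial prior: P(H) = 0.6643

Update 1:
  P(E) = 0.9500 × 0.6643 + 0.2071 × 0.3357 = 0.63108500 + 0.06952347 = 0.70060847
  P(H|E) = 0.63108500 / 0.70060847 = 0.9008

Final posterior: 0.9008


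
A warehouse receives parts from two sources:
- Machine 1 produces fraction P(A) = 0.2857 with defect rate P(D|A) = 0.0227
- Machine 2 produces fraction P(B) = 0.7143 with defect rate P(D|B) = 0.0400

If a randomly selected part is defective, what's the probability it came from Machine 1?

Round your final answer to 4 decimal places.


Let A = from Machine 1, D = defective

Given:
- P(A) = 0.2857, P(B) = 0.7143
- P(D|A) = 0.0227, P(D|B) = 0.0400

Step 1: Find P(D)
P(D) = P(D|A)P(A) + P(D|B)P(B)
     = 0.0227 × 0.2857 + 0.0400 × 0.7143
     = 0.00648539 + 0.02857200
     = 0.03505739

Step 2: Apply Bayes' theorem
P(A|D) = P(D|A)P(A) / P(D)
       = 0.00648539 / 0.03505739
       = 0.1850


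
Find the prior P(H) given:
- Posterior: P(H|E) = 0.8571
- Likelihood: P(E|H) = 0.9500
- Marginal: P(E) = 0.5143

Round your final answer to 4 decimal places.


From Bayes' theorem: P(H|E) = P(E|H) × P(H) / P(E)

Rearranging for P(H):
P(H) = P(H|E) × P(E) / P(E|H)
     = 0.8571 × 0.5143 / 0.9500
     = 0.44080653 / 0.9500
     = 0.4640


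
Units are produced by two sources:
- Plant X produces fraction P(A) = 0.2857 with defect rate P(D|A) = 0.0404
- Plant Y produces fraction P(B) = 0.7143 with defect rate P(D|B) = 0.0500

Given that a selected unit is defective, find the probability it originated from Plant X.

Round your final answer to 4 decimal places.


Let A = from Plant X, D = defective

Given:
- P(A) = 0.2857, P(B) = 0.7143
- P(D|A) = 0.0404, P(D|B) = 0.0500

Step 1: Find P(D)
P(D) = P(D|A)P(A) + P(D|B)P(B)
     = 0.0404 × 0.2857 + 0.0500 × 0.7143
     = 0.01154228 + 0.03571500
     = 0.04725728

Step 2: Apply Bayes' theorem
P(A|D) = P(D|A)P(A) / P(D)
       = 0.01154228 / 0.04725728
       = 0.2442


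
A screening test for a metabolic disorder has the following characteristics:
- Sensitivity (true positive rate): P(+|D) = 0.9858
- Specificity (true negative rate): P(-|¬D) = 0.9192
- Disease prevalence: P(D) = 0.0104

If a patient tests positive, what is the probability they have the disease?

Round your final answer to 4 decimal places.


Let D = has disease, + = positive test

Given:
- P(D) = 0.0104 (prevalence)
- P(+|D) = 0.9858 (sensitivity)
- P(-|¬D) = 0.9192 (specificity)
- P(+|¬D) = 0.0808 (false positive rate = 1 - specificity)

Step 1: Find P(+)
P(+) = P(+|D)P(D) + P(+|¬D)P(¬D)
     = 0.9858 × 0.0104 + 0.0808 × 0.9896
     = 0.01025232 + 0.07995968
     = 0.09021200

Step 2: Apply Bayes' theorem for P(D|+)
P(D|+) = P(+|D)P(D) / P(+)
       = 0.01025232 / 0.09021200
       = 0.1136


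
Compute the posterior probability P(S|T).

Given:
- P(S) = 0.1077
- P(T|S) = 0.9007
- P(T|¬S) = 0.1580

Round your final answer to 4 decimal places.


Bayes' theorem: P(S|T) = P(T|S) × P(S) / P(T)

Step 1: Calculate P(T) using law of total probability
P(T) = P(T|S)P(S) + P(T|¬S)P(¬S)
     = 0.9007 × 0.1077 + 0.1580 × 0.8923
     = 0.09700539 + 0.14098340
     = 0.23798879

Step 2: Apply Bayes' theorem
P(S|T) = P(T|S) × P(S) / P(T)
       = 0.09700539 / 0.23798879
       = 0.4076


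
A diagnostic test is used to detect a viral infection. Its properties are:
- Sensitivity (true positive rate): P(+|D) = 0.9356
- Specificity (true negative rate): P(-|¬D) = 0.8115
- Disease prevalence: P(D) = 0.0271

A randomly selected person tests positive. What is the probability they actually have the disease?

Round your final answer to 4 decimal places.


Let D = has disease, + = positive test

Given:
- P(D) = 0.0271 (prevalence)
- P(+|D) = 0.9356 (sensitivity)
- P(-|¬D) = 0.8115 (specificity)
- P(+|¬D) = 0.1885 (false positive rate = 1 - specificity)

Step 1: Find P(+)
P(+) = P(+|D)P(D) + P(+|¬D)P(¬D)
     = 0.9356 × 0.0271 + 0.1885 × 0.9729
     = 0.02535476 + 0.18339165
     = 0.20874641

Step 2: Apply Bayes' theorem for P(D|+)
P(D|+) = P(+|D)P(D) / P(+)
       = 0.02535476 / 0.20874641
       = 0.1215


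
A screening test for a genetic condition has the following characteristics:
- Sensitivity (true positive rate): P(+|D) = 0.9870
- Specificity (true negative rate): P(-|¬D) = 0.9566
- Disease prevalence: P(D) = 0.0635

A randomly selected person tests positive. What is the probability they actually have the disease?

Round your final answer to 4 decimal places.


Let D = has disease, + = positive test

Given:
- P(D) = 0.0635 (prevalence)
- P(+|D) = 0.9870 (sensitivity)
- P(-|¬D) = 0.9566 (specificity)
- P(+|¬D) = 0.0434 (false positive rate = 1 - specificity)

Step 1: Find P(+)
P(+) = P(+|D)P(D) + P(+|¬D)P(¬D)
     = 0.9870 × 0.0635 + 0.0434 × 0.9365
     = 0.06267450 + 0.04064410
     = 0.10331860

Step 2: Apply Bayes' theorem for P(D|+)
P(D|+) = P(+|D)P(D) / P(+)
       = 0.06267450 / 0.10331860
       = 0.6066


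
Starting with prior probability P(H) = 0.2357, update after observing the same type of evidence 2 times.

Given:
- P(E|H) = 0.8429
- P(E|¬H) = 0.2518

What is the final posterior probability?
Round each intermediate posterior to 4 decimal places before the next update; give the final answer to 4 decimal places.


Sequential Bayesian updating:

Initial prior: P(H) = 0.2357

Update 1:
  P(E) = 0.8429 × 0.2357 + 0.2518 × 0.7643 = 0.19867153 + 0.19245074 = 0.39112227
  P(H|E) = 0.19867153 / 0.39112227 = 0.5080

Update 2:
  P(E) = 0.8429 × 0.5080 + 0.2518 × 0.4920 = 0.42819320 + 0.12388560 = 0.55207880
  P(H|E) = 0.42819320 / 0.55207880 = 0.7756

Final posterior: 0.7756


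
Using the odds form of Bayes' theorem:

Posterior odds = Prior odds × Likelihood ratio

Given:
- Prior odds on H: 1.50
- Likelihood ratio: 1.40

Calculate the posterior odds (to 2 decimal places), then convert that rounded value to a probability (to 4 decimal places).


Step 1: Calculate posterior odds
Posterior odds = Prior odds × LR
               = 1.50 × 1.40
               = 2.10

Step 2: Convert to probability
P(H|E) = Posterior odds / (1 + Posterior odds)
       = 2.10 / (1 + 2.10)
       = 2.10 / 3.10
       = 0.6774

The evidence increased P(H) from 0.6000 to 0.6774.


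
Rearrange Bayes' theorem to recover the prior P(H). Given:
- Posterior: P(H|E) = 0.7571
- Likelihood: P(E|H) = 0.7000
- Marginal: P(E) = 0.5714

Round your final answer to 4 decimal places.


From Bayes' theorem: P(H|E) = P(E|H) × P(H) / P(E)

Rearranging for P(H):
P(H) = P(H|E) × P(E) / P(E|H)
     = 0.7571 × 0.5714 / 0.7000
     = 0.43260694 / 0.7000
     = 0.6180


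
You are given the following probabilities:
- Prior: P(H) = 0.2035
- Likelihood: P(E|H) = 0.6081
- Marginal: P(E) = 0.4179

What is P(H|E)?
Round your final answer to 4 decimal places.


Using Bayes' theorem:

P(H|E) = P(E|H) × P(H) / P(E)
       = 0.6081 × 0.2035 / 0.4179
       = 0.12374835 / 0.4179
       = 0.2961

The evidence strengthens our belief in H.
Prior: 0.2035 → Posterior: 0.2961


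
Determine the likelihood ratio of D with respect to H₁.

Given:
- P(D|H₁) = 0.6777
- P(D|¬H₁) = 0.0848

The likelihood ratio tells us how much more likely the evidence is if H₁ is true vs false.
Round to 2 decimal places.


Likelihood Ratio (LR) = P(D|H₁) / P(D|¬H₁)

LR = 0.6777 / 0.0848
   = 7.99

The evidence is 7.99 times more likely if H₁ is true than if H₁ is false.
LR > 1, so observing D raises the odds in favor of H₁.


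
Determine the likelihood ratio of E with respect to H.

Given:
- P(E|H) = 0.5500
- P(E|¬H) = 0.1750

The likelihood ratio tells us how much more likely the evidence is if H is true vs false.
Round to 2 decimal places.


Likelihood Ratio (LR) = P(E|H) / P(E|¬H)

LR = 0.5500 / 0.1750
   = 3.14

The evidence is 3.14 times more likely if H is true than if H is false.
Because LR exceeds 1, E is evidence for H.


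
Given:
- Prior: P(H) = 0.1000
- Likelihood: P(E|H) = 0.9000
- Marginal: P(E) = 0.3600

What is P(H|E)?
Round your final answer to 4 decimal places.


Using Bayes' theorem:

P(H|E) = P(E|H) × P(H) / P(E)
       = 0.9000 × 0.1000 / 0.3600
       = 0.09000000 / 0.3600
       = 0.2500

The evidence strengthens our belief in H.
Prior: 0.1000 → Posterior: 0.2500


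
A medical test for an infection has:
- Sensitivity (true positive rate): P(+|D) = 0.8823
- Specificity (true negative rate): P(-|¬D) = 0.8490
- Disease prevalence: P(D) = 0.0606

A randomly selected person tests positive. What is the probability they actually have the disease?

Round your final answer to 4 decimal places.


Let D = has disease, + = positive test

Given:
- P(D) = 0.0606 (prevalence)
- P(+|D) = 0.8823 (sensitivity)
- P(-|¬D) = 0.8490 (specificity)
- P(+|¬D) = 0.1510 (false positive rate = 1 - specificity)

Step 1: Find P(+)
P(+) = P(+|D)P(D) + P(+|¬D)P(¬D)
     = 0.8823 × 0.0606 + 0.1510 × 0.9394
     = 0.05346738 + 0.14184940
     = 0.19531678

Step 2: Apply Bayes' theorem for P(D|+)
P(D|+) = P(+|D)P(D) / P(+)
       = 0.05346738 / 0.19531678
       = 0.2737


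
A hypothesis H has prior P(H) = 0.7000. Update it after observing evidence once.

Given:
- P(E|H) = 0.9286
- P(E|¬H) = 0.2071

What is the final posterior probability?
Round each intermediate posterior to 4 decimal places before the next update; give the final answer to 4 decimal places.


Sequential Bayesian updating:

Initial prior: P(H) = 0.7000

Update 1:
  P(E) = 0.9286 × 0.7000 + 0.2071 × 0.3000 = 0.65002000 + 0.06213000 = 0.71215000
  P(H|E) = 0.65002000 / 0.71215000 = 0.9128

Final posterior: 0.9128


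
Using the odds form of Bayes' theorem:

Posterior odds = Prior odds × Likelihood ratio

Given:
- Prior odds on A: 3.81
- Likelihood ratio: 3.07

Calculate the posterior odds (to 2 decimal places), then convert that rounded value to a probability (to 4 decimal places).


Step 1: Calculate posterior odds
Posterior odds = Prior odds × LR
               = 3.81 × 3.07
               = 11.70

Step 2: Convert to probability
P(A|E) = Posterior odds / (1 + Posterior odds)
       = 11.70 / (1 + 11.70)
       = 11.70 / 12.70
       = 0.9213

The evidence increased P(A) from 0.7921 to 0.9213.


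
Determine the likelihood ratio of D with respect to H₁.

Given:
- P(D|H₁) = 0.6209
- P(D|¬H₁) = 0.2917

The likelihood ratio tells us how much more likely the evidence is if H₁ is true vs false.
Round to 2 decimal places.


Likelihood Ratio (LR) = P(D|H₁) / P(D|¬H₁)

LR = 0.6209 / 0.2917
   = 2.13

The evidence is 2.13 times more likely if H₁ is true than if H₁ is false.
LR > 1, so observing D raises the odds in favor of H₁.


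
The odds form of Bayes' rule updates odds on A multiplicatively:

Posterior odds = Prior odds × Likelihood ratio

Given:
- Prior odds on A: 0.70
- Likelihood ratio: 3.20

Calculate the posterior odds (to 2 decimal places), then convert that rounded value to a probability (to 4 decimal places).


Step 1: Calculate posterior odds
Posterior odds = Prior odds × LR
               = 0.70 × 3.20
               = 2.24

Step 2: Convert to probability
P(A|E) = Posterior odds / (1 + Posterior odds)
       = 2.24 / (1 + 2.24)
       = 2.24 / 3.24
       = 0.6914

The evidence increased P(A) from 0.4118 to 0.6914.


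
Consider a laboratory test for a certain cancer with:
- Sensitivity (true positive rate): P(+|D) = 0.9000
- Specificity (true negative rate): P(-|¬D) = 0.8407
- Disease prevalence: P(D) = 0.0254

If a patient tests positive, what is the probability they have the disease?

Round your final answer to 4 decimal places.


Let D = has disease, + = positive test

Given:
- P(D) = 0.0254 (prevalence)
- P(+|D) = 0.9000 (sensitivity)
- P(-|¬D) = 0.8407 (specificity)
- P(+|¬D) = 0.1593 (false positive rate = 1 - specificity)

Step 1: Find P(+)
P(+) = P(+|D)P(D) + P(+|¬D)P(¬D)
     = 0.9000 × 0.0254 + 0.1593 × 0.9746
     = 0.02286000 + 0.15525378
     = 0.17811378

Step 2: Apply Bayes' theorem for P(D|+)
P(D|+) = P(+|D)P(D) / P(+)
       = 0.02286000 / 0.17811378
       = 0.1283


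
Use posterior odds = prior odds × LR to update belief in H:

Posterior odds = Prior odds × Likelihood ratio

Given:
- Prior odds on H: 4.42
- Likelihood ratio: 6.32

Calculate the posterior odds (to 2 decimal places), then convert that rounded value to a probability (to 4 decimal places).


Step 1: Calculate posterior odds
Posterior odds = Prior odds × LR
               = 4.42 × 6.32
               = 27.93

Step 2: Convert to probability
P(H|E) = Posterior odds / (1 + Posterior odds)
       = 27.93 / (1 + 27.93)
       = 27.93 / 28.93
       = 0.9654

The evidence increased P(H) from 0.8155 to 0.9654.


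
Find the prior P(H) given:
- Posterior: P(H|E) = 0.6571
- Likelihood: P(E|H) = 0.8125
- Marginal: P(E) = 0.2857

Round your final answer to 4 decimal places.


From Bayes' theorem: P(H|E) = P(E|H) × P(H) / P(E)

Rearranging for P(H):
P(H) = P(H|E) × P(E) / P(E|H)
     = 0.6571 × 0.2857 / 0.8125
     = 0.18773347 / 0.8125
     = 0.2311


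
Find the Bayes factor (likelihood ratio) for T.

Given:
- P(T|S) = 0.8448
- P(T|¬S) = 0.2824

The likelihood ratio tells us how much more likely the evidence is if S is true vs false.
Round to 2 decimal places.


Likelihood Ratio (LR) = P(T|S) / P(T|¬S)

LR = 0.8448 / 0.2824
   = 2.99

The evidence is 2.99 times more likely if S is true than if S is false.
Because LR exceeds 1, T is evidence for S.


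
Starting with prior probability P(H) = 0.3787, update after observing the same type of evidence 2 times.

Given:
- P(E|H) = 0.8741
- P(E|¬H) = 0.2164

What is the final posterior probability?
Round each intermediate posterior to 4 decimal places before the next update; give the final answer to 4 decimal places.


Sequential Bayesian updating:

Initial prior: P(H) = 0.3787

Update 1:
  P(E) = 0.8741 × 0.3787 + 0.2164 × 0.6213 = 0.33102167 + 0.13444932 = 0.46547099
  P(H|E) = 0.33102167 / 0.46547099 = 0.7112

Update 2:
  P(E) = 0.8741 × 0.7112 + 0.2164 × 0.2888 = 0.62165992 + 0.06249632 = 0.68415624
  P(H|E) = 0.62165992 / 0.68415624 = 0.9087

Final posterior: 0.9087


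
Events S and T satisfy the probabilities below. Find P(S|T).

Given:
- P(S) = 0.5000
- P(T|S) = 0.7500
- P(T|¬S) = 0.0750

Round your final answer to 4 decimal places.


Bayes' theorem: P(S|T) = P(T|S) × P(S) / P(T)

Step 1: Calculate P(T) using law of total probability
P(T) = P(T|S)P(S) + P(T|¬S)P(¬S)
     = 0.7500 × 0.5000 + 0.0750 × 0.5000
     = 0.37500000 + 0.03750000
     = 0.41250000

Step 2: Apply Bayes' theorem
P(S|T) = P(T|S) × P(S) / P(T)
       = 0.37500000 / 0.41250000
       = 0.9091


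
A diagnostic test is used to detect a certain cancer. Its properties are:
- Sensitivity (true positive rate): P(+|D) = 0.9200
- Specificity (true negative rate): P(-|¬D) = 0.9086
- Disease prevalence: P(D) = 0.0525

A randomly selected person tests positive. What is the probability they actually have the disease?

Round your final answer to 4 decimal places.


Let D = has disease, + = positive test

Given:
- P(D) = 0.0525 (prevalence)
- P(+|D) = 0.9200 (sensitivity)
- P(-|¬D) = 0.9086 (specificity)
- P(+|¬D) = 0.0914 (false positive rate = 1 - specificity)

Step 1: Find P(+)
P(+) = P(+|D)P(D) + P(+|¬D)P(¬D)
     = 0.9200 × 0.0525 + 0.0914 × 0.9475
     = 0.04830000 + 0.08660150
     = 0.13490150

Step 2: Apply Bayes' theorem for P(D|+)
P(D|+) = P(+|D)P(D) / P(+)
       = 0.04830000 / 0.13490150
       = 0.3580


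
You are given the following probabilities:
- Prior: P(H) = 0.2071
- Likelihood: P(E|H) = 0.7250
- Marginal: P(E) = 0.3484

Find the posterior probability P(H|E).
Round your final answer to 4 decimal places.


Using Bayes' theorem:

P(H|E) = P(E|H) × P(H) / P(E)
       = 0.7250 × 0.2071 / 0.3484
       = 0.15014750 / 0.3484
       = 0.4310

The evidence strengthens our belief in H.
Prior: 0.2071 → Posterior: 0.4310


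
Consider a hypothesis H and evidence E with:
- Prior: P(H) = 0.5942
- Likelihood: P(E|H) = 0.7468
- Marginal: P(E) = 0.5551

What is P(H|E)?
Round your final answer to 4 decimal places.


Using Bayes' theorem:

P(H|E) = P(E|H) × P(H) / P(E)
       = 0.7468 × 0.5942 / 0.5551
       = 0.44374856 / 0.5551
       = 0.7994

The evidence strengthens our belief in H.
Prior: 0.5942 → Posterior: 0.7994


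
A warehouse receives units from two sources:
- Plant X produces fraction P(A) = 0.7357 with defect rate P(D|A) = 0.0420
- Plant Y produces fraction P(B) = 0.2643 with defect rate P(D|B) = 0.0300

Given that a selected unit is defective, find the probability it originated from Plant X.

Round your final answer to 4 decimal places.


Let A = from Plant X, D = defective

Given:
- P(A) = 0.7357, P(B) = 0.2643
- P(D|A) = 0.0420, P(D|B) = 0.0300

Step 1: Find P(D)
P(D) = P(D|A)P(A) + P(D|B)P(B)
     = 0.0420 × 0.7357 + 0.0300 × 0.2643
     = 0.03089940 + 0.00792900
     = 0.03882840

Step 2: Apply Bayes' theorem
P(A|D) = P(D|A)P(A) / P(D)
       = 0.03089940 / 0.03882840
       = 0.7958


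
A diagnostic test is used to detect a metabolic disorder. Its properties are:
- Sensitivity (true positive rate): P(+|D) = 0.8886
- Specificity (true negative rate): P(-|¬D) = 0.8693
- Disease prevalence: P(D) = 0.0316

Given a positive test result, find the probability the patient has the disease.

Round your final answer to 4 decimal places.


Let D = has disease, + = positive test

Given:
- P(D) = 0.0316 (prevalence)
- P(+|D) = 0.8886 (sensitivity)
- P(-|¬D) = 0.8693 (specificity)
- P(+|¬D) = 0.1307 (false positive rate = 1 - specificity)

Step 1: Find P(+)
P(+) = P(+|D)P(D) + P(+|¬D)P(¬D)
     = 0.8886 × 0.0316 + 0.1307 × 0.9684
     = 0.02807976 + 0.12656988
     = 0.15464964

Step 2: Apply Bayes' theorem for P(D|+)
P(D|+) = P(+|D)P(D) / P(+)
       = 0.02807976 / 0.15464964
       = 0.1816


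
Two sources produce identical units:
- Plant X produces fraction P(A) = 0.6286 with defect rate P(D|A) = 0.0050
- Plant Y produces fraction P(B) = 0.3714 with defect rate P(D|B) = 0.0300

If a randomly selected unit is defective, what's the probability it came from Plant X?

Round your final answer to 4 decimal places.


Let A = from Plant X, D = defective

Given:
- P(A) = 0.6286, P(B) = 0.3714
- P(D|A) = 0.0050, P(D|B) = 0.0300

Step 1: Find P(D)
P(D) = P(D|A)P(A) + P(D|B)P(B)
     = 0.0050 × 0.6286 + 0.0300 × 0.3714
     = 0.00314300 + 0.01114200
     = 0.01428500

Step 2: Apply Bayes' theorem
P(A|D) = P(D|A)P(A) / P(D)
       = 0.00314300 / 0.01428500
       = 0.2200


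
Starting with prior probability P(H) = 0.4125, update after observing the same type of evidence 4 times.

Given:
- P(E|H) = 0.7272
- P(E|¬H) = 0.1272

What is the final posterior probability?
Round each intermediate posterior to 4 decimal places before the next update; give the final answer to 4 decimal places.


Sequential Bayesian updating:

Initial prior: P(H) = 0.4125

Update 1:
  P(E) = 0.7272 × 0.4125 + 0.1272 × 0.5875 = 0.29997000 + 0.07473000 = 0.37470000
  P(H|E) = 0.29997000 / 0.37470000 = 0.8006

Update 2:
  P(E) = 0.7272 × 0.8006 + 0.1272 × 0.1994 = 0.58219632 + 0.02536368 = 0.60756000
  P(H|E) = 0.58219632 / 0.60756000 = 0.9583

Update 3:
  P(E) = 0.7272 × 0.9583 + 0.1272 × 0.0417 = 0.69687576 + 0.00530424 = 0.70218000
  P(H|E) = 0.69687576 / 0.70218000 = 0.9924

Update 4:
  P(E) = 0.7272 × 0.9924 + 0.1272 × 0.0076 = 0.72167328 + 0.00096672 = 0.72264000
  P(H|E) = 0.72167328 / 0.72264000 = 0.9987

Final posterior: 0.9987


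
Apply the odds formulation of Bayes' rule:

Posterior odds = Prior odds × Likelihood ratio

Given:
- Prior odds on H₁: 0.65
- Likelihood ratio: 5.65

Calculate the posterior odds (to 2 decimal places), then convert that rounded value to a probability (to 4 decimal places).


Step 1: Calculate posterior odds
Posterior odds = Prior odds × LR
               = 0.65 × 5.65
               = 3.67

Step 2: Convert to probability
P(H₁|E) = Posterior odds / (1 + Posterior odds)
       = 3.67 / (1 + 3.67)
       = 3.67 / 4.67
       = 0.7859

The evidence increased P(H₁) from 0.3939 to 0.7859.


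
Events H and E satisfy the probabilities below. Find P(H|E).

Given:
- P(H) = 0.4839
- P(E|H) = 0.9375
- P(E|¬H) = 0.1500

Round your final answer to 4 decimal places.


Bayes' theorem: P(H|E) = P(E|H) × P(H) / P(E)

Step 1: Calculate P(E) using law of total probability
P(E) = P(E|H)P(H) + P(E|¬H)P(¬H)
     = 0.9375 × 0.4839 + 0.1500 × 0.5161
     = 0.45365625 + 0.07741500
     = 0.53107125

Step 2: Apply Bayes' theorem
P(H|E) = P(E|H) × P(H) / P(E)
       = 0.45365625 / 0.53107125
       = 0.8542


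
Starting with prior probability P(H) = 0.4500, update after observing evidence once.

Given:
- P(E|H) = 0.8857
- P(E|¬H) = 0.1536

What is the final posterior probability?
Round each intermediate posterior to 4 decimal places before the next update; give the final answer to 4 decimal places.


Sequential Bayesian updating:

Initial prior: P(H) = 0.4500

Update 1:
  P(E) = 0.8857 × 0.4500 + 0.1536 × 0.5500 = 0.39856500 + 0.08448000 = 0.48304500
  P(H|E) = 0.39856500 / 0.48304500 = 0.8251

Final posterior: 0.8251


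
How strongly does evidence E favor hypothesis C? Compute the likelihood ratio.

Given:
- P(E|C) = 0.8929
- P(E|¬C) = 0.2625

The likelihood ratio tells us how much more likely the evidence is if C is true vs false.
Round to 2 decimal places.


Likelihood Ratio (LR) = P(E|C) / P(E|¬C)

LR = 0.8929 / 0.2625
   = 3.40

The evidence is 3.40 times more likely if C is true than if C is false.
Because LR exceeds 1, E is evidence for C.


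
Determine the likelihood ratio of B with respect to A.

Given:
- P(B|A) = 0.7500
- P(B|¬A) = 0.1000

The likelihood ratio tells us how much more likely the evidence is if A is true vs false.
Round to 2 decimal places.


Likelihood Ratio (LR) = P(B|A) / P(B|¬A)

LR = 0.7500 / 0.1000
   = 7.50

The evidence is 7.50 times more likely if A is true than if A is false.
LR > 1, so observing B raises the odds in favor of A.


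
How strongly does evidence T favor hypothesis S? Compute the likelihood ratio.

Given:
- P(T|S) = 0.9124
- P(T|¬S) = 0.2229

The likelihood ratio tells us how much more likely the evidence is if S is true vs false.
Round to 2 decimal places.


Likelihood Ratio (LR) = P(T|S) / P(T|¬S)

LR = 0.9124 / 0.2229
   = 4.09

The evidence is 4.09 times more likely if S is true than if S is false.
Since LR > 1, the evidence supports S over ¬S.


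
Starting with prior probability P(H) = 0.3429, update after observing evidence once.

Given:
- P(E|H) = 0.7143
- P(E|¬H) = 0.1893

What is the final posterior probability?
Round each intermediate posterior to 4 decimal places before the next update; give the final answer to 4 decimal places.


Sequential Bayesian updating:

Initial prior: P(H) = 0.3429

Update 1:
  P(E) = 0.7143 × 0.3429 + 0.1893 × 0.6571 = 0.24493347 + 0.12438903 = 0.36932250
  P(H|E) = 0.24493347 / 0.36932250 = 0.6632

Final posterior: 0.6632


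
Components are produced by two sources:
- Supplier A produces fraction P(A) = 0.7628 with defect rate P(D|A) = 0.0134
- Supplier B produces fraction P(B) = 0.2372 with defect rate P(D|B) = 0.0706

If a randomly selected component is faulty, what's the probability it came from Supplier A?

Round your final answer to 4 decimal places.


Let A = from Supplier A, D = faulty

Given:
- P(A) = 0.7628, P(B) = 0.2372
- P(D|A) = 0.0134, P(D|B) = 0.0706

Step 1: Find P(D)
P(D) = P(D|A)P(A) + P(D|B)P(B)
     = 0.0134 × 0.7628 + 0.0706 × 0.2372
     = 0.01022152 + 0.01674632
     = 0.02696784

Step 2: Apply Bayes' theorem
P(A|D) = P(D|A)P(A) / P(D)
       = 0.01022152 / 0.02696784
       = 0.3790


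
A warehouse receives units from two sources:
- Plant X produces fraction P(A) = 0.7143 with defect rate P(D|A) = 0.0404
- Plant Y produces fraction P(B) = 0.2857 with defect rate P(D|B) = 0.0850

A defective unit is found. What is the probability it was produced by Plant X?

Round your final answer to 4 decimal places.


Let A = from Plant X, D = defective

Given:
- P(A) = 0.7143, P(B) = 0.2857
- P(D|A) = 0.0404, P(D|B) = 0.0850

Step 1: Find P(D)
P(D) = P(D|A)P(A) + P(D|B)P(B)
     = 0.0404 × 0.7143 + 0.0850 × 0.2857
     = 0.02885772 + 0.02428450
     = 0.05314222

Step 2: Apply Bayes' theorem
P(A|D) = P(D|A)P(A) / P(D)
       = 0.02885772 / 0.05314222
       = 0.5430


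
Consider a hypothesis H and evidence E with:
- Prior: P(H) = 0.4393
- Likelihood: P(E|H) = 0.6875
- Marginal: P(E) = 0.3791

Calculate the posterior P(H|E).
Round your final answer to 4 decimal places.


Using Bayes' theorem:

P(H|E) = P(E|H) × P(H) / P(E)
       = 0.6875 × 0.4393 / 0.3791
       = 0.30201875 / 0.3791
       = 0.7967

The evidence strengthens our belief in H.
Prior: 0.4393 → Posterior: 0.7967


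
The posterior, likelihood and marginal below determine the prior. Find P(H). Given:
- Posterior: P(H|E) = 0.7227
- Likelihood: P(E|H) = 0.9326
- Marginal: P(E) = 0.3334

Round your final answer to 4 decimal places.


From Bayes' theorem: P(H|E) = P(E|H) × P(H) / P(E)

Rearranging for P(H):
P(H) = P(H|E) × P(E) / P(E|H)
     = 0.7227 × 0.3334 / 0.9326
     = 0.24094818 / 0.9326
     = 0.2584


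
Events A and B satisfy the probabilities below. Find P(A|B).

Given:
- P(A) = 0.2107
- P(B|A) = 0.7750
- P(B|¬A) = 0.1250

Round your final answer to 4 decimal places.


Bayes' theorem: P(A|B) = P(B|A) × P(A) / P(B)

Step 1: Calculate P(B) using law of total probability
P(B) = P(B|A)P(A) + P(B|¬A)P(¬A)
     = 0.7750 × 0.2107 + 0.1250 × 0.7893
     = 0.16329250 + 0.09866250
     = 0.26195500

Step 2: Apply Bayes' theorem
P(A|B) = P(B|A) × P(A) / P(B)
       = 0.16329250 / 0.26195500
       = 0.6234


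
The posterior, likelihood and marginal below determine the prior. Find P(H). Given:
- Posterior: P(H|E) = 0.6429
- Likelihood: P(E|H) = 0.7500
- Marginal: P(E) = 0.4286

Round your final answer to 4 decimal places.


From Bayes' theorem: P(H|E) = P(E|H) × P(H) / P(E)

Rearranging for P(H):
P(H) = P(H|E) × P(E) / P(E|H)
     = 0.6429 × 0.4286 / 0.7500
     = 0.27554694 / 0.7500
     = 0.3674


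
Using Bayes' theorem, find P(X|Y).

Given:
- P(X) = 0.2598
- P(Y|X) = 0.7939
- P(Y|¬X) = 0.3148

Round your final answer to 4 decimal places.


Bayes' theorem: P(X|Y) = P(Y|X) × P(X) / P(Y)

Step 1: Calculate P(Y) using law of total probability
P(Y) = P(Y|X)P(X) + P(Y|¬X)P(¬X)
     = 0.7939 × 0.2598 + 0.3148 × 0.7402
     = 0.20625522 + 0.23301496
     = 0.43927018

Step 2: Apply Bayes' theorem
P(X|Y) = P(Y|X) × P(X) / P(Y)
       = 0.20625522 / 0.43927018
       = 0.4695
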